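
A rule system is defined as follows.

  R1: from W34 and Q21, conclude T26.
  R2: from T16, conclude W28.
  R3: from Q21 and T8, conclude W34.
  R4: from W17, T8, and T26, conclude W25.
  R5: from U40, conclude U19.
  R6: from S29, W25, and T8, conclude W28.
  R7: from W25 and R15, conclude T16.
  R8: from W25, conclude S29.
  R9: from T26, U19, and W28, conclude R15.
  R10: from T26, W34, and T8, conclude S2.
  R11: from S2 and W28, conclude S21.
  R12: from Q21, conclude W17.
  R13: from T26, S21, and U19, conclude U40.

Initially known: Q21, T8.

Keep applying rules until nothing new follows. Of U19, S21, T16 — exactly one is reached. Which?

Q21 and T8 hold, so W34 follows (R3).
From Q21, R12 gives W17.
W34 and Q21 hold, so T26 follows (R1).
T26, W34, and T8 hold, so S2 follows (R10).
W17, T8, and T26 hold, so W25 follows (R4).
W25 holds, so S29 follows (R8).
From S29, W25, and T8, R6 gives W28.
S2 and W28 hold, so S21 follows (R11).
T16 would need W25 and R15 (R7), but R15 is never established. U19 would need U40 (R5), but U40 is never established.

S21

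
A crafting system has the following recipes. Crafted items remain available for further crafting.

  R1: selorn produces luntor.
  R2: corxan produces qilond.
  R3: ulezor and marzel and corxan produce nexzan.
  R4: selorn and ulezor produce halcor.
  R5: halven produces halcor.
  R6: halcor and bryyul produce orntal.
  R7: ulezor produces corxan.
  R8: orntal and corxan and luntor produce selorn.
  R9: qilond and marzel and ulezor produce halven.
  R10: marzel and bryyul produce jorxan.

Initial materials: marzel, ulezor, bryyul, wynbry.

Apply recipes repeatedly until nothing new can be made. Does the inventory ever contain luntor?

No

luntor would need selorn (R1), but selorn is never obtained.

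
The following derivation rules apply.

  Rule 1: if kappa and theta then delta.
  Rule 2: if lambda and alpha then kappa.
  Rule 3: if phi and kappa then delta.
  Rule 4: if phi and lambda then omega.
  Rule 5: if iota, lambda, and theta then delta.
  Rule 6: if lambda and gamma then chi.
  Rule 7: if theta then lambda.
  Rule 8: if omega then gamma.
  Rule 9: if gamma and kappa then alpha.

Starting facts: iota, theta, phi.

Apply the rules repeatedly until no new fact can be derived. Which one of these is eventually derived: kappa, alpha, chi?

theta holds, so lambda follows (Rule 7).
From phi and lambda, Rule 4 gives omega.
From omega, Rule 8 gives gamma.
From lambda and gamma, Rule 6 gives chi.
alpha would need gamma and kappa (Rule 9), but kappa is never established. kappa would need lambda and alpha (Rule 2), but alpha is never established.

chi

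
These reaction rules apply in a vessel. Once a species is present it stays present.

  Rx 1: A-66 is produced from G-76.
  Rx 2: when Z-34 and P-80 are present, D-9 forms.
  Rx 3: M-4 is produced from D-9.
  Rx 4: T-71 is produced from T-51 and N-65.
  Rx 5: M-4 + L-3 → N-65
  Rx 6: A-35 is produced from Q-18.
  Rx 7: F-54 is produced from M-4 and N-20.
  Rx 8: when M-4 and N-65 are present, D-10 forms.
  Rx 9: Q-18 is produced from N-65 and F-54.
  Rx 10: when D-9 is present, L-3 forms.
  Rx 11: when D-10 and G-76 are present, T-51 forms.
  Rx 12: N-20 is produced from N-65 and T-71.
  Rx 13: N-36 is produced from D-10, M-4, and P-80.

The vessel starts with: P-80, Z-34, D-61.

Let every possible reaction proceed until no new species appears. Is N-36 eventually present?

Yes

Z-34 and P-80 present → D-9 forms (Rx 2).
D-9 present → L-3 forms (Rx 10).
D-9 present → M-4 forms (Rx 3).
M-4 and L-3 present → N-65 forms (Rx 5).
M-4 and N-65 present → D-10 forms (Rx 8).
D-10, M-4, and P-80 present → N-36 forms (Rx 13).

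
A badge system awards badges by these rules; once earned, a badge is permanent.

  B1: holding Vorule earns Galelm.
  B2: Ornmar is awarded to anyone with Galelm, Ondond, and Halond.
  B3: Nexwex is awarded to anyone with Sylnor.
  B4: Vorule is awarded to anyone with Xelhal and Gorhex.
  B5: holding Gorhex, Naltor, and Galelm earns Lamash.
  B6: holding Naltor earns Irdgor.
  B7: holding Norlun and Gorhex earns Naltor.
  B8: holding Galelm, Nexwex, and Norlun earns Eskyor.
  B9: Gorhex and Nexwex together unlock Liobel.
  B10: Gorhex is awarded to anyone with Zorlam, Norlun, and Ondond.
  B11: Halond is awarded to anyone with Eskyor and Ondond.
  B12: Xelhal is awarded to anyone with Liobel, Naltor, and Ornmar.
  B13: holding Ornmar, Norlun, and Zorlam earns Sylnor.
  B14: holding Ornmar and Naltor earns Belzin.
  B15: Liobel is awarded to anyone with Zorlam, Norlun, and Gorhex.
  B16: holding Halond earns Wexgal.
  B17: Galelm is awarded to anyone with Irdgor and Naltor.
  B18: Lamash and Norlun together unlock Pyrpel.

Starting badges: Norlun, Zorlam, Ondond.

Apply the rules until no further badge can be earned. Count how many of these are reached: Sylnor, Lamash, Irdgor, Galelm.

3

With Zorlam, Norlun, and Ondond, Gorhex is earned (B10).
With Norlun and Gorhex, Naltor is earned (B7).
With Naltor, Irdgor is earned (B6).
With Irdgor and Naltor, Galelm is earned (B17).
With Gorhex, Naltor, and Galelm, Lamash is earned (B5).
Sylnor would need Ornmar, Norlun, and Zorlam (B13), but Ornmar is never earned.
Lamash: reached.
Irdgor: reached.
Galelm: reached.
Reached: Lamash, Irdgor, and Galelm — 3 of the 4.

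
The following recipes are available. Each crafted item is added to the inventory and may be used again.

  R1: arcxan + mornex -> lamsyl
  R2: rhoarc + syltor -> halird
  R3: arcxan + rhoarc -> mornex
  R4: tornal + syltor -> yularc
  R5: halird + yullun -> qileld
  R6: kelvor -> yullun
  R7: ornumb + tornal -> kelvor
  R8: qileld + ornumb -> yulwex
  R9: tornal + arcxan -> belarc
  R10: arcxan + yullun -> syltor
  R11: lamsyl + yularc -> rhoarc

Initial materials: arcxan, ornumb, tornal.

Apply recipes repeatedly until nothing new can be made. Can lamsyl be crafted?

lamsyl would need arcxan and mornex (R1), but mornex is never obtained.

No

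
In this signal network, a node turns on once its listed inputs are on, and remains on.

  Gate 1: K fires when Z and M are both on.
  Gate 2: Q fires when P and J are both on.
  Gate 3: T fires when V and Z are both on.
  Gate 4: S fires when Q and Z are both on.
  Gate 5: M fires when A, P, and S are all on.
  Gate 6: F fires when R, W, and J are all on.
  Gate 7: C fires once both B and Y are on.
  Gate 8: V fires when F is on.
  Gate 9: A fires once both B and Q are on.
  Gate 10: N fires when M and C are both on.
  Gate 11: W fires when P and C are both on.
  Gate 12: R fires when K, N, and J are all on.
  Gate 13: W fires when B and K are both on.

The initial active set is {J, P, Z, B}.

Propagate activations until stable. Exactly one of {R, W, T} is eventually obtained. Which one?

W

P and J are on, so Q fires (Gate 2).
B and Q are on, so A fires (Gate 9).
Q and Z are on, so S fires (Gate 4).
Gate 5: A, P, and S on → M on.
Gate 1: Z and M on → K on.
Gate 13: B and K on → W on.
R would need K, N, and J (Gate 12), but N never turns on. T would need V and Z (Gate 3), but V never turns on.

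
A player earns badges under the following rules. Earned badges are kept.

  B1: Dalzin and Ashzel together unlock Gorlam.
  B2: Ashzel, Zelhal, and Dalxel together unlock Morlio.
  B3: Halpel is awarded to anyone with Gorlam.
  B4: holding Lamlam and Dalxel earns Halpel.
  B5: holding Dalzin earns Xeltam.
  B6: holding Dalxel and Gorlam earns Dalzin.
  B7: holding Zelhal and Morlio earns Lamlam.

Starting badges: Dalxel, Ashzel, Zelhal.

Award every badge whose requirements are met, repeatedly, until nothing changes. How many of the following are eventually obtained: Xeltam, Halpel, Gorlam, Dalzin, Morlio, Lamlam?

With Ashzel, Zelhal, and Dalxel, Morlio is earned (B2).
With Zelhal and Morlio, Lamlam is earned (B7).
With Lamlam and Dalxel, Halpel is earned (B4).
Xeltam would need Dalzin (B5), but Dalzin is never earned.
Halpel: reached.
Gorlam would need Dalzin and Ashzel (B1), but Dalzin is never earned.
Dalzin would need Dalxel and Gorlam (B6), but Gorlam is never earned.
Morlio: reached.
Lamlam: reached.
Reached: Halpel, Morlio, and Lamlam — 3 of the 6.

3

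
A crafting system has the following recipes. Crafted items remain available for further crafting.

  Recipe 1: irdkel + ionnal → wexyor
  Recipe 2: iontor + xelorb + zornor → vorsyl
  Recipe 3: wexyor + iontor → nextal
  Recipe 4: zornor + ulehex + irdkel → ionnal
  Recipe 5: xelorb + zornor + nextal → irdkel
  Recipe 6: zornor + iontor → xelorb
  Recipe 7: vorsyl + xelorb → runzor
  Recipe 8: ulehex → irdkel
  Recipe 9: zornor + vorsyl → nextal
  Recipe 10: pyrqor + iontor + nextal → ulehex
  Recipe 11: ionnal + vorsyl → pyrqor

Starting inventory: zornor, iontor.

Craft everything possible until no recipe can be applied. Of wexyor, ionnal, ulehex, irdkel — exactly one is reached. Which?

irdkel

Using Recipe 6, zornor and iontor make xelorb.
Using Recipe 2, iontor, xelorb, and zornor make vorsyl.
Using Recipe 9, zornor and vorsyl make nextal.
Using Recipe 5, xelorb, zornor, and nextal make irdkel.
ionnal would need zornor, ulehex, and irdkel (Recipe 4), but ulehex is never obtained. ulehex would need pyrqor, iontor, and nextal (Recipe 10), but pyrqor is never obtained. wexyor would need irdkel and ionnal (Recipe 1), but ionnal is never obtained.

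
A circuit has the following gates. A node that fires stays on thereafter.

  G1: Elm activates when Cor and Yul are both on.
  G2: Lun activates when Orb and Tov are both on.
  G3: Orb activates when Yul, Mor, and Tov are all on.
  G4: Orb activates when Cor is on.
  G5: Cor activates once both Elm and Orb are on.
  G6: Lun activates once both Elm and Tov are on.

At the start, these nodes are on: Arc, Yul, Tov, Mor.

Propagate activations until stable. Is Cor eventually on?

No

Cor would need Elm and Orb (G5), but Elm never turns on.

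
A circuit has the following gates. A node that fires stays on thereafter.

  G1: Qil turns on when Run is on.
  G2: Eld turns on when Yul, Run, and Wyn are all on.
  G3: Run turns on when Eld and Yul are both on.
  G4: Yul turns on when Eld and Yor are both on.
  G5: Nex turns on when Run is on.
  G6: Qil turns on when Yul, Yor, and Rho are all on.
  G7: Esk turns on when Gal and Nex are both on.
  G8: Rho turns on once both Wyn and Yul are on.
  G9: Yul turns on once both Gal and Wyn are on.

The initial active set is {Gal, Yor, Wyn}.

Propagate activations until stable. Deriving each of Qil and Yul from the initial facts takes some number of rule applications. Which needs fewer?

Yul: G9: Gal and Wyn on → Yul on. [1 rule application]
Qil: G9: Gal and Wyn on → Yul on. G8: Wyn and Yul on → Rho on. Yul, Yor, and Rho are on, so Qil turns on (G6). [3 rule applications]
Yul needs fewer.

Yul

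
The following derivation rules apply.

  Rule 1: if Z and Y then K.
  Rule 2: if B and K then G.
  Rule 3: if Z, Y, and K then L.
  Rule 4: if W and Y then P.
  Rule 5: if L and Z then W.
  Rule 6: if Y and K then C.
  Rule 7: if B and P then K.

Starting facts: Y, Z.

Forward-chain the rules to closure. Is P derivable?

Yes

From Z and Y, Rule 1 gives K.
From Z, Y, and K, Rule 3 gives L.
L and Z hold, so W follows (Rule 5).
From W and Y, Rule 4 gives P.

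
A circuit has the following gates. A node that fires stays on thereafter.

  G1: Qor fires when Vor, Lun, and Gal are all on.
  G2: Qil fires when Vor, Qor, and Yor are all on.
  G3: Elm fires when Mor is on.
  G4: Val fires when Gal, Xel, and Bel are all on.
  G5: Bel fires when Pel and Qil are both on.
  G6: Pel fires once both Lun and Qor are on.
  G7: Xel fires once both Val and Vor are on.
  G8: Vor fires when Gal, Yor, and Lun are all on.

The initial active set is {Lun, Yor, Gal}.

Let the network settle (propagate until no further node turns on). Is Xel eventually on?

Xel would need Val and Vor (G7), but Val never turns on.

No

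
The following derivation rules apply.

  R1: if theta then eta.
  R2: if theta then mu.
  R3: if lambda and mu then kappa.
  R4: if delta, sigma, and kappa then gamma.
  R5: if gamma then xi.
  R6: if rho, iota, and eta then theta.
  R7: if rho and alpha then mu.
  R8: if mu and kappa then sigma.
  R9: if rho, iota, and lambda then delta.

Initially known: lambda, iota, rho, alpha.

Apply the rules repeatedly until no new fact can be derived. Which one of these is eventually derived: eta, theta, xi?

rho and alpha hold, so mu follows (R7).
From rho, iota, and lambda, R9 gives delta.
From lambda and mu, R3 gives kappa.
mu and kappa hold, so sigma follows (R8).
From delta, sigma, and kappa, R4 gives gamma.
gamma holds, so xi follows (R5).
eta would need theta (R1), but theta is never established. theta would need rho, iota, and eta (R6), but eta is never established.

xi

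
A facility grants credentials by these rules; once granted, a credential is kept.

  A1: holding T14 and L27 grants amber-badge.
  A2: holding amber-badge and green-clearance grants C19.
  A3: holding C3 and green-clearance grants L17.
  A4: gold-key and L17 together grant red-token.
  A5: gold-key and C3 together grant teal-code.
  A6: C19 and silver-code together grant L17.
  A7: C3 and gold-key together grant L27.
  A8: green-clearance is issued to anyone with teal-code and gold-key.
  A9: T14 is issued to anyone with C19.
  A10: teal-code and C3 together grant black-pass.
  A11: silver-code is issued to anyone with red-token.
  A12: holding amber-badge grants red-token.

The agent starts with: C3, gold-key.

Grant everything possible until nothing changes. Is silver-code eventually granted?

Yes

Holding gold-key and C3 grants teal-code (A5).
Holding teal-code and gold-key grants green-clearance (A8).
Holding C3 and green-clearance grants L17 (A3).
Holding gold-key and L17 grants red-token (A4).
Holding red-token grants silver-code (A11).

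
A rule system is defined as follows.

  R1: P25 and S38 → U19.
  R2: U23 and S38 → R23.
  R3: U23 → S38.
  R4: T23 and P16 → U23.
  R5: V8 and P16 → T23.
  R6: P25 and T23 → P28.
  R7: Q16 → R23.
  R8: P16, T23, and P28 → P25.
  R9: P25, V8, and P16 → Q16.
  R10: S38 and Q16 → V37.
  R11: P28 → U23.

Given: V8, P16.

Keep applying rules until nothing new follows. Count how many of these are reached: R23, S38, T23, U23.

V8 and P16 hold, so T23 follows (R5).
T23 and P16 hold, so U23 follows (R4).
From U23, R3 gives S38.
U23 and S38 hold, so R23 follows (R2).
R23: reached.
S38: reached.
T23: reached.
U23: reached.
All 4 are reached.

4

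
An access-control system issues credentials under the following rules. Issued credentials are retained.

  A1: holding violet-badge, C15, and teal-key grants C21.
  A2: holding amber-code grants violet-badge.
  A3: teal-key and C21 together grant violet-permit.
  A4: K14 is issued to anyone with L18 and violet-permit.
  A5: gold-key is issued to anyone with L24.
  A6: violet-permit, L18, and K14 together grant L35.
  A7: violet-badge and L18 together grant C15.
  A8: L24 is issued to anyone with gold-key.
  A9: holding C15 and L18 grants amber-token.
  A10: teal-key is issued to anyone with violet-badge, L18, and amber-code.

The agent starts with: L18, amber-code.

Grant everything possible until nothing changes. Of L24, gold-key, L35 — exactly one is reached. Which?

Holding amber-code grants violet-badge (A2).
Holding violet-badge, L18, and amber-code grants teal-key (A10).
Holding violet-badge and L18 grants C15 (A7).
Holding violet-badge, C15, and teal-key grants C21 (A1).
Holding teal-key and C21 grants violet-permit (A3).
Holding L18 and violet-permit grants K14 (A4).
Holding violet-permit, L18, and K14 grants L35 (A6).
L24 would need gold-key (A8), but gold-key is never granted. gold-key would need L24 (A5), but L24 is never granted.

L35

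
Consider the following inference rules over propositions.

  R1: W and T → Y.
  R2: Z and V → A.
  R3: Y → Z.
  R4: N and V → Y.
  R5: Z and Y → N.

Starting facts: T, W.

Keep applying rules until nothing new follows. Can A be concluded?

No

A would need Z and V (R2), but V is never established.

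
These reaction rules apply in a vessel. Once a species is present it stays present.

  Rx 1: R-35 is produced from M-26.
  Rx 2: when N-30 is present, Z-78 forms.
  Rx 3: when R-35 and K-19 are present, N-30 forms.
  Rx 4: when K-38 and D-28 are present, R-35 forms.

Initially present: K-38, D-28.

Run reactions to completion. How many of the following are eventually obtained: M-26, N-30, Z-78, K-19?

No rule produces M-26, and it is not given.
N-30 would need R-35 and K-19 (Rx 3), but K-19 never forms.
Z-78 would need N-30 (Rx 2), but N-30 never forms.
No rule produces K-19, and it is not given.
None of the 4 are reached.

0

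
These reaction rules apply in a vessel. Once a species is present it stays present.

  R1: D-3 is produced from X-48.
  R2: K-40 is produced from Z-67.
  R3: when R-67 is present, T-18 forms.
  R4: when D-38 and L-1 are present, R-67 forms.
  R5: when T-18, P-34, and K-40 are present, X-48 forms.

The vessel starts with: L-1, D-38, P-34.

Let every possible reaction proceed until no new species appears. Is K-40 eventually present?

K-40 would need Z-67 (R2), but Z-67 never forms.

No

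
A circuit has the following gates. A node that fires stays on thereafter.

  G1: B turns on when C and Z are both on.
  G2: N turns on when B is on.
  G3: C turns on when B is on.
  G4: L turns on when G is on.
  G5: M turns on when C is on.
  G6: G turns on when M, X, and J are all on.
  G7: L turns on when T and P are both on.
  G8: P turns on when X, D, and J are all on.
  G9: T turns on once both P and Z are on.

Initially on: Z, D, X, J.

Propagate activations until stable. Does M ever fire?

M would need C (G5), but C never turns on.

No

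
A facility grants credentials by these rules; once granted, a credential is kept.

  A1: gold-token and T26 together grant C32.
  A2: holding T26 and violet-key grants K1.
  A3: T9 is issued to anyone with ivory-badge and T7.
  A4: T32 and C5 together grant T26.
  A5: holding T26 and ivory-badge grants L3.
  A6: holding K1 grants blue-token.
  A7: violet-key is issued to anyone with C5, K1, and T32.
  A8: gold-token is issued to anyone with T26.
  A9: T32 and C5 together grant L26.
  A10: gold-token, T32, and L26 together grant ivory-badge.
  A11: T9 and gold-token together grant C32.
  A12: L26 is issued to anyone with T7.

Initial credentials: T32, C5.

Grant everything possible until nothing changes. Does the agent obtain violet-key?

No

violet-key would need C5, K1, and T32 (A7), but K1 is never granted.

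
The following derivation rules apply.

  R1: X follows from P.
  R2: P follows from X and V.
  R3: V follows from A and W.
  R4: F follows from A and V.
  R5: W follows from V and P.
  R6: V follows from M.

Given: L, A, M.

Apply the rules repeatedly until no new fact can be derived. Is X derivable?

No

X would need P (R1), but P is never established.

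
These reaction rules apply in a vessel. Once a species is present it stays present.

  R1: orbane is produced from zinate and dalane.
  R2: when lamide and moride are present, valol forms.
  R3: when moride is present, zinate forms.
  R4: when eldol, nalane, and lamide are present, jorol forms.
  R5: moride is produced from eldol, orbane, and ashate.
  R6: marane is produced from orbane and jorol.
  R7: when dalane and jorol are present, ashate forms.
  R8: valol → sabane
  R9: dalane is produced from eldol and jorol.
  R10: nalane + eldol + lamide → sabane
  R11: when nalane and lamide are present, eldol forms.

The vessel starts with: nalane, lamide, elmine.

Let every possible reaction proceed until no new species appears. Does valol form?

valol would need lamide and moride (R2), but moride never forms.

No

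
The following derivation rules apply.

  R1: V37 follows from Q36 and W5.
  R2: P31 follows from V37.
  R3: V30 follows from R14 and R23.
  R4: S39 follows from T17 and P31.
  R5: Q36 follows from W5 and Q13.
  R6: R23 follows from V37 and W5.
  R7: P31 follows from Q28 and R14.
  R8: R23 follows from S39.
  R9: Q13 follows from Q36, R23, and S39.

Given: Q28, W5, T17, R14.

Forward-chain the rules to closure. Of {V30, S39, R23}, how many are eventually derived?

From Q28 and R14, R7 gives P31.
T17 and P31 hold, so S39 follows (R4).
From S39, R8 gives R23.
R14 and R23 hold, so V30 follows (R3).
V30: reached.
S39: reached.
R23: reached.
All 3 are reached.

3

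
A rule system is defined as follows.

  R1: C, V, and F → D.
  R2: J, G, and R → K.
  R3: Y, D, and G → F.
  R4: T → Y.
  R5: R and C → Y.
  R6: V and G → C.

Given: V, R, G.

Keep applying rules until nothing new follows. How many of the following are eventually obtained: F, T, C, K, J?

1

V and G hold, so C follows (R6).
F would need Y, D, and G (R3), but D is never established.
No rule produces T, and it is not given.
C: reached.
K would need J, G, and R (R2), but J is never established.
No rule produces J, and it is not given.
Reached: C — 1 of the 5.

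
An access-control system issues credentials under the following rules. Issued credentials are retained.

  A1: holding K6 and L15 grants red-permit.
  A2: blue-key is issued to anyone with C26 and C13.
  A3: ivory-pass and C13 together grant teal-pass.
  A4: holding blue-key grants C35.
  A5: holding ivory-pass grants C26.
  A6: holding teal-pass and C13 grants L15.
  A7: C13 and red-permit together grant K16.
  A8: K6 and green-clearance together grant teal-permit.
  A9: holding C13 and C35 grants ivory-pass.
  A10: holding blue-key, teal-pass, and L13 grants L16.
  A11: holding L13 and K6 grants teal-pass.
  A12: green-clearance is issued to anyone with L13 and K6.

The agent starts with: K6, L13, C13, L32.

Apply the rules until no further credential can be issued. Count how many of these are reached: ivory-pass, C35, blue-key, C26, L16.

ivory-pass would need C13 and C35 (A9), but C35 is never granted.
C35 would need blue-key (A4), but blue-key is never granted.
blue-key would need C26 and C13 (A2), but C26 is never granted.
C26 would need ivory-pass (A5), but ivory-pass is never granted.
L16 would need blue-key, teal-pass, and L13 (A10), but blue-key is never granted.
None of the 5 are reached.

0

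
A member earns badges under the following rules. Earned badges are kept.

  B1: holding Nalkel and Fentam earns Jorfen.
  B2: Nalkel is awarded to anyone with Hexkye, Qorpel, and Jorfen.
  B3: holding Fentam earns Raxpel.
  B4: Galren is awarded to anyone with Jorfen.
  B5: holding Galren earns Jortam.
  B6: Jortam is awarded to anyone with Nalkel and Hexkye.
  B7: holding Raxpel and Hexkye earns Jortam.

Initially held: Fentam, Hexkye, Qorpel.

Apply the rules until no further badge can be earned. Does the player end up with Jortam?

Yes

With Fentam, Raxpel is earned (B3).
With Raxpel and Hexkye, Jortam is earned (B7).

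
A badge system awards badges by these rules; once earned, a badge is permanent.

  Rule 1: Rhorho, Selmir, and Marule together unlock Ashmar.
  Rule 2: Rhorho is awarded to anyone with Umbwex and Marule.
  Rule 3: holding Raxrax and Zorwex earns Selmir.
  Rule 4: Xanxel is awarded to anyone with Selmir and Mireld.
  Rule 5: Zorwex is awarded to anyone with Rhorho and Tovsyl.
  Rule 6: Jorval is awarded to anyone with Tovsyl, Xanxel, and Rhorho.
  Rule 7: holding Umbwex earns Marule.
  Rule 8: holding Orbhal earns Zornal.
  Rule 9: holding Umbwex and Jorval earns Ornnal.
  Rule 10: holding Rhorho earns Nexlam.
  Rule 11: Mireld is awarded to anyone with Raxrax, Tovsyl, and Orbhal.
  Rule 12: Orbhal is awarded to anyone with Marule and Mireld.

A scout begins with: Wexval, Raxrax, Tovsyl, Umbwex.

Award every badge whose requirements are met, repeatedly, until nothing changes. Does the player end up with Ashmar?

Yes

With Umbwex, Marule is earned (Rule 7).
With Umbwex and Marule, Rhorho is earned (Rule 2).
With Rhorho and Tovsyl, Zorwex is earned (Rule 5).
With Raxrax and Zorwex, Selmir is earned (Rule 3).
With Rhorho, Selmir, and Marule, Ashmar is earned (Rule 1).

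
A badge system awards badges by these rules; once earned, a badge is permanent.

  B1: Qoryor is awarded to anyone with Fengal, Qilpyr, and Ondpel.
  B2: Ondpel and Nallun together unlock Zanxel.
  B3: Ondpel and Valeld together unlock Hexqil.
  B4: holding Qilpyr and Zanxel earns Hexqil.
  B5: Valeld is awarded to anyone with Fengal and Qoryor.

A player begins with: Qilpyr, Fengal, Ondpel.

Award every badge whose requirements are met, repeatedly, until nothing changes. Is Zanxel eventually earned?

No

Zanxel would need Ondpel and Nallun (B2), but Nallun is never earned.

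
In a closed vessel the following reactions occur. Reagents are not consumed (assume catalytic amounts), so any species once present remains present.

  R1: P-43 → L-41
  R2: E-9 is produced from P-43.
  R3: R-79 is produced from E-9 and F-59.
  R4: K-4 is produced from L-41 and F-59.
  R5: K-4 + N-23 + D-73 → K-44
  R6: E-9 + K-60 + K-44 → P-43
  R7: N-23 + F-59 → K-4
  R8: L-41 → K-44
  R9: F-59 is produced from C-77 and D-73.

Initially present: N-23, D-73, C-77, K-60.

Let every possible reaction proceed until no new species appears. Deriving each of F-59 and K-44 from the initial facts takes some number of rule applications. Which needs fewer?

F-59: C-77 and D-73 present → F-59 forms (R9). [1 rule application]
K-44: C-77 and D-73 present → F-59 forms (R9). N-23 and F-59 present → K-4 forms (R7). K-4, N-23, and D-73 present → K-44 forms (R5). [3 rule applications]
F-59 needs fewer.

F-59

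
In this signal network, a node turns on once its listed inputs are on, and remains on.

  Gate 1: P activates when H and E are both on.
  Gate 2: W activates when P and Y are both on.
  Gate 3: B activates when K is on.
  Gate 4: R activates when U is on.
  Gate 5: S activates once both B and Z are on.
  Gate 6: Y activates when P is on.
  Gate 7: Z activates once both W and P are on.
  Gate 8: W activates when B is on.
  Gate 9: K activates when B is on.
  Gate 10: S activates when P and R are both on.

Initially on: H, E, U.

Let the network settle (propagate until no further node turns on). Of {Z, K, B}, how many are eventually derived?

H and E are on, so P activates (Gate 1).
P is on, so Y activates (Gate 6).
P and Y are on, so W activates (Gate 2).
W and P are on, so Z activates (Gate 7).
Z: reached.
K would need B (Gate 9), but B never turns on.
B would need K (Gate 3), but K never turns on.
Reached: Z — 1 of the 3.

1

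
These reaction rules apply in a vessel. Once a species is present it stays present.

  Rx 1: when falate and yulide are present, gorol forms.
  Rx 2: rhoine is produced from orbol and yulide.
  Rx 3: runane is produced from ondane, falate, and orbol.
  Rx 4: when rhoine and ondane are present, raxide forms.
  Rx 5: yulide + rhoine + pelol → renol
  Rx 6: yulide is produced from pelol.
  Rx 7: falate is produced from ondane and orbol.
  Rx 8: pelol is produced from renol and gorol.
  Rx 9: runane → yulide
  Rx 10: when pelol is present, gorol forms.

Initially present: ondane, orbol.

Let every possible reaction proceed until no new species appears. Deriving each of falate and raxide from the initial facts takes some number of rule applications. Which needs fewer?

falate: ondane and orbol present → falate forms (Rx 7). [1 rule application]
raxide: ondane and orbol present → falate forms (Rx 7). ondane, falate, and orbol present → runane forms (Rx 3). runane present → yulide forms (Rx 9). orbol and yulide present → rhoine forms (Rx 2). rhoine and ondane present → raxide forms (Rx 4). [5 rule applications]
falate needs fewer.

falate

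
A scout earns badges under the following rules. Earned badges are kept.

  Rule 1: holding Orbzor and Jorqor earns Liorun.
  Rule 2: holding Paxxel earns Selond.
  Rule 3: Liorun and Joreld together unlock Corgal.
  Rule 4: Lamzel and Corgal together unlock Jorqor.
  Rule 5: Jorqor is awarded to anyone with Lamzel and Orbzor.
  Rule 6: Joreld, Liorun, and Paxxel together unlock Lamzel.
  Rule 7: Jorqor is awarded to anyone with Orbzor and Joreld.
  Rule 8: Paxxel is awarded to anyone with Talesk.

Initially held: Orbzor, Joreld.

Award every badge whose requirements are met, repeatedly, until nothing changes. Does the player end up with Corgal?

With Orbzor and Joreld, Jorqor is earned (Rule 7).
With Orbzor and Jorqor, Liorun is earned (Rule 1).
With Liorun and Joreld, Corgal is earned (Rule 3).

Yes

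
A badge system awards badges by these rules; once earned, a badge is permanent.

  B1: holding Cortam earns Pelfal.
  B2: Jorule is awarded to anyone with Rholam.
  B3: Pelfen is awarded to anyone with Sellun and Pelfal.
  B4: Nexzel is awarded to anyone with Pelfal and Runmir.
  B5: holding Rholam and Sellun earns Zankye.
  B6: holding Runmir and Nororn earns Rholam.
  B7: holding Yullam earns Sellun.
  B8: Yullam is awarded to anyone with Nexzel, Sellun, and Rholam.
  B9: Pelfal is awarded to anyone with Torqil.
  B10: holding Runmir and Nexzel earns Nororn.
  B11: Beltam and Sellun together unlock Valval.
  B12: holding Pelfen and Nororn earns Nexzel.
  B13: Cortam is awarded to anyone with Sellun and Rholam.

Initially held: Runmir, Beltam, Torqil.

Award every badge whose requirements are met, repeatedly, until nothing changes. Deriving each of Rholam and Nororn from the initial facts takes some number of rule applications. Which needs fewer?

Nororn

Nororn: With Torqil, Pelfal is earned (B9). With Pelfal and Runmir, Nexzel is earned (B4). With Runmir and Nexzel, Nororn is earned (B10). [3 rule applications]
Rholam: With Torqil, Pelfal is earned (B9). With Pelfal and Runmir, Nexzel is earned (B4). With Runmir and Nexzel, Nororn is earned (B10). With Runmir and Nororn, Rholam is earned (B6). [4 rule applications]
Nororn needs fewer.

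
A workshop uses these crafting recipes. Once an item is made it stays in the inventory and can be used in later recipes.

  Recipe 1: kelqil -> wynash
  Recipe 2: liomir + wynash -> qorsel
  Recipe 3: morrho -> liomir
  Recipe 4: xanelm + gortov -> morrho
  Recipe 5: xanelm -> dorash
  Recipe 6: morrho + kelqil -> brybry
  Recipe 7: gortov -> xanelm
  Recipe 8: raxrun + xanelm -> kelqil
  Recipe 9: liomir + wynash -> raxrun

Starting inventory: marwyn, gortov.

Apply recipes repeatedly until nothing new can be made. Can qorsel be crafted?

qorsel would need liomir and wynash (Recipe 2), but wynash is never obtained.

No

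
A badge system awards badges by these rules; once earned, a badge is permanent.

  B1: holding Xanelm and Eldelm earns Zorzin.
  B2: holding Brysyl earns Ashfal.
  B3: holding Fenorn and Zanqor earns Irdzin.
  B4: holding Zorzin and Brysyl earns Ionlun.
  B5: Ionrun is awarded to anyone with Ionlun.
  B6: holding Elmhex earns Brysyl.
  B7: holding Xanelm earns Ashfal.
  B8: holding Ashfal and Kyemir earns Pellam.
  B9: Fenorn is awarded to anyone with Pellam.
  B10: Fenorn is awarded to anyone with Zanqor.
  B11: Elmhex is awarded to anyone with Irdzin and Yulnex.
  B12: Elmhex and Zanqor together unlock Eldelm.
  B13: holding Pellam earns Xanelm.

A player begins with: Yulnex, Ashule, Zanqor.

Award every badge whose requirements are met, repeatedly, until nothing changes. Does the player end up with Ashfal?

With Zanqor, Fenorn is earned (B10).
With Fenorn and Zanqor, Irdzin is earned (B3).
With Irdzin and Yulnex, Elmhex is earned (B11).
With Elmhex, Brysyl is earned (B6).
With Brysyl, Ashfal is earned (B2).

Yes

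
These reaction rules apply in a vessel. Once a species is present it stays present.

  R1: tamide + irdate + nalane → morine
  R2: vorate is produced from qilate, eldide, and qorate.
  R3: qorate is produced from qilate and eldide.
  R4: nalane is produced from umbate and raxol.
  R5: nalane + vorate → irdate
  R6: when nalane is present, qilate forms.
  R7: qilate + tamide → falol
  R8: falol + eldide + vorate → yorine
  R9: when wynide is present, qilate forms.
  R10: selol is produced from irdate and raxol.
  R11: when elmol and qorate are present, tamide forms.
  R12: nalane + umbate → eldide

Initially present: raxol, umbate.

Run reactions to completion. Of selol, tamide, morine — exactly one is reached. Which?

umbate and raxol present → nalane forms (R4).
nalane and umbate present → eldide forms (R12).
nalane present → qilate forms (R6).
qilate and eldide present → qorate forms (R3).
qilate, eldide, and qorate present → vorate forms (R2).
nalane and vorate present → irdate forms (R5).
irdate and raxol present → selol forms (R10).
morine would need tamide, irdate, and nalane (R1), but tamide never forms. tamide would need elmol and qorate (R11), but elmol never forms.

selol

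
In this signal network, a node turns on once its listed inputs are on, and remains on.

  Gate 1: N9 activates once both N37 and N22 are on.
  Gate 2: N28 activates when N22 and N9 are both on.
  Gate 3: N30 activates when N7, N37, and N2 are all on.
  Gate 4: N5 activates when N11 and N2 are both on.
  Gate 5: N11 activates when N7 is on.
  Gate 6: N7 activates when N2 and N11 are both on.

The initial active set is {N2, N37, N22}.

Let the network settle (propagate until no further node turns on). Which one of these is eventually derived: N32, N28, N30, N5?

N37 and N22 are on, so N9 activates (Gate 1).
N22 and N9 are on, so N28 activates (Gate 2).
No rule produces N32, and it is not given. N5 would need N11 and N2 (Gate 4), but N11 never turns on. N30 would need N7, N37, and N2 (Gate 3), but N7 never turns on.

N28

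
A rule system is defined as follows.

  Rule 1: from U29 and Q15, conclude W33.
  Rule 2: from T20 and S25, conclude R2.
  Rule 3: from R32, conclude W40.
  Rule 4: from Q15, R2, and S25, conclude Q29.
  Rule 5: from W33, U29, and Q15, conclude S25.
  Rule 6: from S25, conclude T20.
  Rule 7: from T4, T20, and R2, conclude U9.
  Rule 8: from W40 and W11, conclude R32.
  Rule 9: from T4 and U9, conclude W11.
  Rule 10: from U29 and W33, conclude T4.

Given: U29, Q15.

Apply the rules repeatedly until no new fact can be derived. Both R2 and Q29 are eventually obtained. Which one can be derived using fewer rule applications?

R2: From U29 and Q15, Rule 1 gives W33. From W33, U29, and Q15, Rule 5 gives S25. From S25, Rule 6 gives T20. T20 and S25 hold, so R2 follows (Rule 2). [4 rule applications]
Q29: U29 and Q15 hold, so W33 follows (Rule 1). From W33, U29, and Q15, Rule 5 gives S25. S25 holds, so T20 follows (Rule 6). T20 and S25 hold, so R2 follows (Rule 2). From Q15, R2, and S25, Rule 4 gives Q29. [5 rule applications]
R2 needs fewer.

R2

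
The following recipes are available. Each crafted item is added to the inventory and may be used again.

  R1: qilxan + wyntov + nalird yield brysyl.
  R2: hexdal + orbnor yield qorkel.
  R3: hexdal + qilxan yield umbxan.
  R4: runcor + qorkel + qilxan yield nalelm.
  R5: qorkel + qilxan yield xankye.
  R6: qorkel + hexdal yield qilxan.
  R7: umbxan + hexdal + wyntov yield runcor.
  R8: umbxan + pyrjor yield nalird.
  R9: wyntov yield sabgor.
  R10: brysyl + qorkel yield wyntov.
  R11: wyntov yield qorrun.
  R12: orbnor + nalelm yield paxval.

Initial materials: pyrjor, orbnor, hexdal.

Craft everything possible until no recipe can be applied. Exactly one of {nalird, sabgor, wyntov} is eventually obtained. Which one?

Using R2, hexdal and orbnor make qorkel.
qorkel + hexdal → qilxan (R6).
Using R3, hexdal and qilxan make umbxan.
umbxan + pyrjor → nalird (R8).
sabgor would need wyntov (R9), but wyntov is never obtained. wyntov would need brysyl and qorkel (R10), but brysyl is never obtained.

nalird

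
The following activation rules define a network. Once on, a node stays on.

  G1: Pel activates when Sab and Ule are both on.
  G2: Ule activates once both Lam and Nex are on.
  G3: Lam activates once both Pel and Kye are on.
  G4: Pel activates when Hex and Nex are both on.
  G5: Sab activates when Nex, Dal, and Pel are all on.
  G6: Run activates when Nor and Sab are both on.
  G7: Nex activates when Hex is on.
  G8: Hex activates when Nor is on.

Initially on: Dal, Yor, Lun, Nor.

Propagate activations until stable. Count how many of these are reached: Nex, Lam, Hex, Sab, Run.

4

Nor is on, so Hex activates (G8).
G7: Hex on → Nex on.
G4: Hex and Nex on → Pel on.
G5: Nex, Dal, and Pel on → Sab on.
G6: Nor and Sab on → Run on.
Nex: reached.
Lam would need Pel and Kye (G3), but Kye never turns on.
Hex: reached.
Sab: reached.
Run: reached.
Reached: Nex, Hex, Sab, and Run — 4 of the 5.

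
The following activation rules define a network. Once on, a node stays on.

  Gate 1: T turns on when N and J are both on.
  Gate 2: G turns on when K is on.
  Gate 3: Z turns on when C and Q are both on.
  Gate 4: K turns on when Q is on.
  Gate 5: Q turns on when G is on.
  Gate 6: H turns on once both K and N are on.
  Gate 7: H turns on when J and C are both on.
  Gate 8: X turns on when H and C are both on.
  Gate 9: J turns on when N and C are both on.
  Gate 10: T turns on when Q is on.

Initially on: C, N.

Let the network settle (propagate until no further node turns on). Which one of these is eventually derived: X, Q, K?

X

Gate 9: N and C on → J on.
Gate 7: J and C on → H on.
Gate 8: H and C on → X on.
Q would need G (Gate 5), but G never turns on. K would need Q (Gate 4), but Q never turns on.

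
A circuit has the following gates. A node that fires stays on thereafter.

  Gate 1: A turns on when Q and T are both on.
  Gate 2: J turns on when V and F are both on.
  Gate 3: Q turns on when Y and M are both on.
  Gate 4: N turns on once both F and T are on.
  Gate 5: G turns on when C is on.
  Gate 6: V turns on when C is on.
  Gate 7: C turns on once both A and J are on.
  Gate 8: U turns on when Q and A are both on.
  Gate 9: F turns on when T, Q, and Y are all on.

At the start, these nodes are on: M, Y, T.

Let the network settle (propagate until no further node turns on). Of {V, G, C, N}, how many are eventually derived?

1

Y and M are on, so Q turns on (Gate 3).
T, Q, and Y are on, so F turns on (Gate 9).
Gate 4: F and T on → N on.
V would need C (Gate 6), but C never turns on.
G would need C (Gate 5), but C never turns on.
C would need A and J (Gate 7), but J never turns on.
N: reached.
Reached: N — 1 of the 4.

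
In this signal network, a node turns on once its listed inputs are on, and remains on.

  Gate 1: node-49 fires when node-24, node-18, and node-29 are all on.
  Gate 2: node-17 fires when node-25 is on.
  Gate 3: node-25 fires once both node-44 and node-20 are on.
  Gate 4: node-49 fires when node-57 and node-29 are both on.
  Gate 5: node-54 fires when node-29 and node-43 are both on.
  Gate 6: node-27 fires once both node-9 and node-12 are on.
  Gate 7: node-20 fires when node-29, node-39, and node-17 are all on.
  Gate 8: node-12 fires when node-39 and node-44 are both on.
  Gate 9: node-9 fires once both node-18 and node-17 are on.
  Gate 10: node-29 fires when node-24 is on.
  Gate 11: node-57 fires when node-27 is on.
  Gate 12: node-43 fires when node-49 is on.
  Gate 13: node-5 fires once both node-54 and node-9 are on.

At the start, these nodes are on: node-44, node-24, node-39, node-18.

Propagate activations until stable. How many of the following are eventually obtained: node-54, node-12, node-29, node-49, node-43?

5

node-24 is on, so node-29 fires (Gate 10).
node-39 and node-44 are on, so node-12 fires (Gate 8).
Gate 1: node-24, node-18, and node-29 on → node-49 on.
Gate 12: node-49 on → node-43 on.
Gate 5: node-29 and node-43 on → node-54 on.
node-54: reached.
node-12: reached.
node-29: reached.
node-49: reached.
node-43: reached.
All 5 are reached.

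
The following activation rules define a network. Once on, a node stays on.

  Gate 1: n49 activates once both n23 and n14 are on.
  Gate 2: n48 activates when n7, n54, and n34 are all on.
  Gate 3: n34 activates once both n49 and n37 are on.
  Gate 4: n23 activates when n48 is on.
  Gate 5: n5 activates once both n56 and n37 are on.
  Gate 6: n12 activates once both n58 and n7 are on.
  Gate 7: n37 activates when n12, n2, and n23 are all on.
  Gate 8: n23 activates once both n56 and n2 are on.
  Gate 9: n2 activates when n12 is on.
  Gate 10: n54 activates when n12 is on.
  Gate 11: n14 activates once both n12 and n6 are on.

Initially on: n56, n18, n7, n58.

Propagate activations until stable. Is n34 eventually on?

No

n34 would need n49 and n37 (Gate 3), but n49 never turns on.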